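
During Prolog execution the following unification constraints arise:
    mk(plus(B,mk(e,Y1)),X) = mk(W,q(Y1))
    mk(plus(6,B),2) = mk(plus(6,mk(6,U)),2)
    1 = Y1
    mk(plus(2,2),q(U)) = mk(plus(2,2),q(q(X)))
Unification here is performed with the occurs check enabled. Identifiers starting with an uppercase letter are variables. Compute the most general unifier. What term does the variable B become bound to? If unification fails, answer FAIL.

Decompose mk/2: plus(B,mk(e,Y1)) = W,  X = q(Y1).
Bind W := plus(B,mk(e,Y1)); no other remaining equation mentions W.
Bind X := q(Y1); substituting into the one remaining equation that mentions X gives: mk(plus(2,2),q(U)) = mk(plus(2,2),q(q(q(Y1)))).
Decompose mk/2: plus(6,B) = plus(6,mk(6,U)),  2 = 2.
Decompose plus/2: 6 = 6,  B = mk(6,U).
Delete trivial equation 6 = 6.
Bind B := mk(6,U); no other remaining equation mentions B. Substituting into the earlier binding gives W := plus(mk(6,U),mk(e,Y1)).
Delete trivial equation 2 = 2.
Bind Y1 := 1; substituting into the remaining equation gives: mk(plus(2,2),q(U)) = mk(plus(2,2),q(q(q(1)))). Substituting into the earlier bindings gives W := plus(mk(6,U),mk(e,1)), X := q(1).
Decompose mk/2: plus(2,2) = plus(2,2),  q(U) = q(q(q(1))).
Delete trivial equation plus(2,2) = plus(2,2).
Decompose q/1: U = q(q(1)).
Bind U := q(q(1)). Substituting into the earlier bindings gives W := plus(mk(6,q(q(1))),mk(e,1)), B := mk(6,q(q(1))).
MGU = { W = plus(mk(6,q(q(1))),mk(e,1)), X = q(1), B = mk(6,q(q(1))), Y1 = 1, U = q(q(1)) }, so B = mk(6,q(q(1))).

mk(6,q(q(1)))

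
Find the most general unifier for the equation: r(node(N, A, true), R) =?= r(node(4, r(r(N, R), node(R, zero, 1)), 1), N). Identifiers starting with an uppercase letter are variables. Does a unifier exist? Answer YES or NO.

NO

Decompose r/2: node(N, A, true) =?= node(4, r(r(N, R), node(R, zero, 1)), 1),  R =?= N.
Decompose node/3: N =?= 4,  A =?= r(r(N, R), node(R, zero, 1)),  true =?= 1.
Bind N := 4; substituting into the 2 remaining equations that mention N gives: A =?= r(r(4, R), node(R, zero, 1)),  R =?= 4.
Bind A := r(r(4, R), node(R, zero, 1)); no other remaining equation mentions A.
Clash: constants true and 1 differ; no unifier exists.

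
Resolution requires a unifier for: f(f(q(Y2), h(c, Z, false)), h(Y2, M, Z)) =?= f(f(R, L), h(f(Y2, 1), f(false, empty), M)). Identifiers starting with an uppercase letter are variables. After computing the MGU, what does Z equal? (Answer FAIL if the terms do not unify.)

Decompose f/2: f(q(Y2), h(c, Z, false)) =?= f(R, L),  h(Y2, M, Z) =?= h(f(Y2, 1), f(false, empty), M).
Decompose f/2: q(Y2) =?= R,  h(c, Z, false) =?= L.
Bind R := q(Y2); no other remaining equation mentions R.
Bind L := h(c, Z, false); no other remaining equation mentions L.
Decompose h/3: Y2 =?= f(Y2, 1),  M =?= f(false, empty),  Z =?= M.
Occurs check fails: Y2 occurs in f(Y2, 1); the equation Y2 =?= f(Y2, 1) has no finite solution.

FAIL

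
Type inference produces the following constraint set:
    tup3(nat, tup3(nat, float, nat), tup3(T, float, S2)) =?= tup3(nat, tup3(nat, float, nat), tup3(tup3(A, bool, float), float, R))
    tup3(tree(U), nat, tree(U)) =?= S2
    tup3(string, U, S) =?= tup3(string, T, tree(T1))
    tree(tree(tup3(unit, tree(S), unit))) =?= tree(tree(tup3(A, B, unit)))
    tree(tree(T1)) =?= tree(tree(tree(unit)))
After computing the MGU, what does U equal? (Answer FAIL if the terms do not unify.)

tup3(unit, bool, float)

Decompose tup3/3: nat =?= nat,  tup3(nat, float, nat) =?= tup3(nat, float, nat),  tup3(T, float, S2) =?= tup3(tup3(A, bool, float), float, R).
Delete trivial equation nat =?= nat.
Delete trivial equation tup3(nat, float, nat) =?= tup3(nat, float, nat).
Decompose tup3/3: T =?= tup3(A, bool, float),  float =?= float,  S2 =?= R.
Bind T := tup3(A, bool, float); substituting into the one remaining equation that mentions T gives: tup3(string, U, S) =?= tup3(string, tup3(A, bool, float), tree(T1)).
Delete trivial equation float =?= float.
Bind S2 := R; substituting into the one remaining equation that mentions S2 gives: tup3(tree(U), nat, tree(U)) =?= R.
Bind R := tup3(tree(U), nat, tree(U)); no other remaining equation mentions R. Substituting into the earlier binding gives S2 := tup3(tree(U), nat, tree(U)).
Decompose tup3/3: string =?= string,  U =?= tup3(A, bool, float),  S =?= tree(T1).
Delete trivial equation string =?= string.
Bind U := tup3(A, bool, float); no other remaining equation mentions U. Substituting into the earlier bindings gives S2 := tup3(tree(tup3(A, bool, float)), nat, tree(tup3(A, bool, float))), R := tup3(tree(tup3(A, bool, float)), nat, tree(tup3(A, bool, float))).
Bind S := tree(T1); substituting into the one remaining equation that mentions S gives: tree(tree(tup3(unit, tree(tree(T1)), unit))) =?= tree(tree(tup3(A, B, unit))).
Decompose tree/1: tree(tup3(unit, tree(tree(T1)), unit)) =?= tree(tup3(A, B, unit)).
Decompose tree/1: tup3(unit, tree(tree(T1)), unit) =?= tup3(A, B, unit).
Decompose tup3/3: unit =?= A,  tree(tree(T1)) =?= B,  unit =?= unit.
Bind A := unit; no other remaining equation mentions A. Substituting into the earlier bindings gives T := tup3(unit, bool, float), S2 := tup3(tree(tup3(unit, bool, float)), nat, tree(tup3(unit, bool, float))), R := tup3(tree(tup3(unit, bool, float)), nat, tree(tup3(unit, bool, float))), U := tup3(unit, bool, float).
Bind B := tree(tree(T1)); no other remaining equation mentions B.
Delete trivial equation unit =?= unit.
Decompose tree/1: tree(T1) =?= tree(tree(unit)).
Decompose tree/1: T1 =?= tree(unit).
Bind T1 := tree(unit). Substituting into the earlier bindings gives S := tree(tree(unit)), B := tree(tree(tree(unit))).
MGU = { T := tup3(unit, bool, float), S2 := tup3(tree(tup3(unit, bool, float)), nat, tree(tup3(unit, bool, float))), R := tup3(tree(tup3(unit, bool, float)), nat, tree(tup3(unit, bool, float))), U := tup3(unit, bool, float), S := tree(tree(unit)), A := unit, B := tree(tree(tree(unit))), T1 := tree(unit) }, so U := tup3(unit, bool, float).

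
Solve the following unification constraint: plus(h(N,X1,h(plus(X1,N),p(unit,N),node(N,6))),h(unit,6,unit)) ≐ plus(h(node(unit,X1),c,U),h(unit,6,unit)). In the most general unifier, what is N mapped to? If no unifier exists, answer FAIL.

Decompose plus/2: h(N,X1,h(plus(X1,N),p(unit,N),node(N,6))) ≐ h(node(unit,X1),c,U),  h(unit,6,unit) ≐ h(unit,6,unit).
Decompose h/3: N ≐ node(unit,X1),  X1 ≐ c,  h(plus(X1,N),p(unit,N),node(N,6)) ≐ U.
Bind N := node(unit,X1); substituting into the one remaining equation that mentions N gives: h(plus(X1,node(unit,X1)),p(unit,node(unit,X1)),node(node(unit,X1),6)) ≐ U.
Bind X1 := c; substituting into the one remaining equation that mentions X1 gives: h(plus(c,node(unit,c)),p(unit,node(unit,c)),node(node(unit,c),6)) ≐ U. Substituting into the earlier binding gives N := node(unit,c).
Bind U := h(plus(c,node(unit,c)),p(unit,node(unit,c)),node(node(unit,c),6)); no other remaining equation mentions U.
Delete trivial equation h(unit,6,unit) ≐ h(unit,6,unit).
MGU = { N -> node(unit,c), X1 -> c, U -> h(plus(c,node(unit,c)),p(unit,node(unit,c)),node(node(unit,c),6)) }, so N -> node(unit,c).

node(unit,c)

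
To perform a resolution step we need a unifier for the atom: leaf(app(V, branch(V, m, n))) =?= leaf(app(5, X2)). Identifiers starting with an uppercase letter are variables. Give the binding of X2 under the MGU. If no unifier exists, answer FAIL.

branch(5, m, n)

Decompose leaf/1: app(V, branch(V, m, n)) =?= app(5, X2).
Decompose app/2: V =?= 5,  branch(V, m, n) =?= X2.
Bind V := 5; substituting into the remaining equation gives: branch(5, m, n) =?= X2.
Bind X2 := branch(5, m, n).
MGU = { V ↦ 5, X2 ↦ branch(5, m, n) }, so X2 ↦ branch(5, m, n).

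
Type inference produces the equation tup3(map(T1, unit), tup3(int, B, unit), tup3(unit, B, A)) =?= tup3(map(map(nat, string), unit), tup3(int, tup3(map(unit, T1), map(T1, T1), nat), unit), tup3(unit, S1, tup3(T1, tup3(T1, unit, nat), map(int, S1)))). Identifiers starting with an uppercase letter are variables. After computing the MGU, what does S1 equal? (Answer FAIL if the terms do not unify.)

tup3(map(unit, map(nat, string)), map(map(nat, string), map(nat, string)), nat)

Decompose tup3/3: map(T1, unit) =?= map(map(nat, string), unit),  tup3(int, B, unit) =?= tup3(int, tup3(map(unit, T1), map(T1, T1), nat), unit),  tup3(unit, B, A) =?= tup3(unit, S1, tup3(T1, tup3(T1, unit, nat), map(int, S1))).
Decompose map/2: T1 =?= map(nat, string),  unit =?= unit.
Bind T1 := map(nat, string); substituting into the 2 remaining equations that mention T1 gives: tup3(int, B, unit) =?= tup3(int, tup3(map(unit, map(nat, string)), map(map(nat, string), map(nat, string)), nat), unit),  tup3(unit, B, A) =?= tup3(unit, S1, tup3(map(nat, string), tup3(map(nat, string), unit, nat), map(int, S1))).
Delete trivial equation unit =?= unit.
Decompose tup3/3: int =?= int,  B =?= tup3(map(unit, map(nat, string)), map(map(nat, string), map(nat, string)), nat),  unit =?= unit.
Delete trivial equation int =?= int.
Bind B := tup3(map(unit, map(nat, string)), map(map(nat, string), map(nat, string)), nat); substituting into the one remaining equation that mentions B gives: tup3(unit, tup3(map(unit, map(nat, string)), map(map(nat, string), map(nat, string)), nat), A) =?= tup3(unit, S1, tup3(map(nat, string), tup3(map(nat, string), unit, nat), map(int, S1))).
Delete trivial equation unit =?= unit.
Decompose tup3/3: unit =?= unit,  tup3(map(unit, map(nat, string)), map(map(nat, string), map(nat, string)), nat) =?= S1,  A =?= tup3(map(nat, string), tup3(map(nat, string), unit, nat), map(int, S1)).
Delete trivial equation unit =?= unit.
Bind S1 := tup3(map(unit, map(nat, string)), map(map(nat, string), map(nat, string)), nat); substituting into the remaining equation gives: A =?= tup3(map(nat, string), tup3(map(nat, string), unit, nat), map(int, tup3(map(unit, map(nat, string)), map(map(nat, string), map(nat, string)), nat))).
Bind A := tup3(map(nat, string), tup3(map(nat, string), unit, nat), map(int, tup3(map(unit, map(nat, string)), map(map(nat, string), map(nat, string)), nat))).
MGU = { T1 -> map(nat, string), B -> tup3(map(unit, map(nat, string)), map(map(nat, string), map(nat, string)), nat), S1 -> tup3(map(unit, map(nat, string)), map(map(nat, string), map(nat, string)), nat), A -> tup3(map(nat, string), tup3(map(nat, string), unit, nat), map(int, tup3(map(unit, map(nat, string)), map(map(nat, string), map(nat, string)), nat))) }, so S1 -> tup3(map(unit, map(nat, string)), map(map(nat, string), map(nat, string)), nat).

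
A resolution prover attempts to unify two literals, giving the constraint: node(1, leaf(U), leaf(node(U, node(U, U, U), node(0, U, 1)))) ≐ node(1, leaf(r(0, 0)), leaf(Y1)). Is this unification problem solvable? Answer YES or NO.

Decompose node/3: 1 ≐ 1,  leaf(U) ≐ leaf(r(0, 0)),  leaf(node(U, node(U, U, U), node(0, U, 1))) ≐ leaf(Y1).
Delete trivial equation 1 ≐ 1.
Decompose leaf/1: U ≐ r(0, 0).
Bind U := r(0, 0); substituting into the remaining equation gives: leaf(node(r(0, 0), node(r(0, 0), r(0, 0), r(0, 0)), node(0, r(0, 0), 1))) ≐ leaf(Y1).
Decompose leaf/1: node(r(0, 0), node(r(0, 0), r(0, 0), r(0, 0)), node(0, r(0, 0), 1)) ≐ Y1.
Bind Y1 := node(r(0, 0), node(r(0, 0), r(0, 0), r(0, 0)), node(0, r(0, 0), 1)).
No equations remain and no clash or occurs-check failure arose, so a unifier exists.

YES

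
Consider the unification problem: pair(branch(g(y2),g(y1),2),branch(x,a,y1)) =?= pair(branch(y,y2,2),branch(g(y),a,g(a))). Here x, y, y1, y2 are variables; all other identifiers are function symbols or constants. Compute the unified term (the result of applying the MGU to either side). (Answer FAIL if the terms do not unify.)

pair(branch(g(g(g(a))),g(g(a)),2),branch(g(g(g(g(a)))),a,g(a)))

Decompose pair/2: branch(g(y2),g(y1),2) =?= branch(y,y2,2),  branch(x,a,y1) =?= branch(g(y),a,g(a)).
Decompose branch/3: g(y2) =?= y,  g(y1) =?= y2,  2 =?= 2.
Bind y := g(y2); substituting into the one remaining equation that mentions y gives: branch(x,a,y1) =?= branch(g(g(y2)),a,g(a)).
Bind y2 := g(y1); substituting into the one remaining equation that mentions y2 gives: branch(x,a,y1) =?= branch(g(g(g(y1))),a,g(a)). Substituting into the earlier binding gives y := g(g(y1)).
Delete trivial equation 2 =?= 2.
Decompose branch/3: x =?= g(g(g(y1))),  a =?= a,  y1 =?= g(a).
Bind x := g(g(g(y1))); no other remaining equation mentions x.
Delete trivial equation a =?= a.
Bind y1 := g(a). Substituting into the earlier bindings gives y := g(g(g(a))), y2 := g(g(a)), x := g(g(g(g(a)))).
Applying the MGU to either side gives pair(branch(g(g(g(a))),g(g(a)),2),branch(g(g(g(g(a)))),a,g(a))).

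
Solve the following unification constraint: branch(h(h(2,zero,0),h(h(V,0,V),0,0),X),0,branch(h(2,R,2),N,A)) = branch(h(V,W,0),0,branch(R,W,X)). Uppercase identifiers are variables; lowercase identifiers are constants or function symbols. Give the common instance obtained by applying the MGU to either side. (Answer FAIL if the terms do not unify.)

Decompose branch/3: h(h(2,zero,0),h(h(V,0,V),0,0),X) = h(V,W,0),  0 = 0,  branch(h(2,R,2),N,A) = branch(R,W,X).
Decompose h/3: h(2,zero,0) = V,  h(h(V,0,V),0,0) = W,  X = 0.
Bind V := h(2,zero,0); substituting into the one remaining equation that mentions V gives: h(h(h(2,zero,0),0,h(2,zero,0)),0,0) = W.
Bind W := h(h(h(2,zero,0),0,h(2,zero,0)),0,0); substituting into the one remaining equation that mentions W gives: branch(h(2,R,2),N,A) = branch(R,h(h(h(2,zero,0),0,h(2,zero,0)),0,0),X).
Bind X := 0; substituting into the one remaining equation that mentions X gives: branch(h(2,R,2),N,A) = branch(R,h(h(h(2,zero,0),0,h(2,zero,0)),0,0),0).
Delete trivial equation 0 = 0.
Decompose branch/3: h(2,R,2) = R,  N = h(h(h(2,zero,0),0,h(2,zero,0)),0,0),  A = 0.
Occurs check fails: R occurs in h(2,R,2); the equation R = h(2,R,2) has no finite solution.

FAIL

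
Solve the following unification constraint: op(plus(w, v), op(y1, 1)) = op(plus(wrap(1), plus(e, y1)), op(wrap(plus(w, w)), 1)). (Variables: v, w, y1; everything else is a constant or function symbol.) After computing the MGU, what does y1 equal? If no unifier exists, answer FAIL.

Decompose op/2: plus(w, v) = plus(wrap(1), plus(e, y1)),  op(y1, 1) = op(wrap(plus(w, w)), 1).
Decompose plus/2: w = wrap(1),  v = plus(e, y1).
Bind w := wrap(1); substituting into the one remaining equation that mentions w gives: op(y1, 1) = op(wrap(plus(wrap(1), wrap(1))), 1).
Bind v := plus(e, y1); no other remaining equation mentions v.
Decompose op/2: y1 = wrap(plus(wrap(1), wrap(1))),  1 = 1.
Bind y1 := wrap(plus(wrap(1), wrap(1))); no other remaining equation mentions y1. Substituting into the earlier binding gives v := plus(e, wrap(plus(wrap(1), wrap(1)))).
Delete trivial equation 1 = 1.
MGU = { w ↦ wrap(1), v ↦ plus(e, wrap(plus(wrap(1), wrap(1)))), y1 ↦ wrap(plus(wrap(1), wrap(1))) }, so y1 ↦ wrap(plus(wrap(1), wrap(1))).

wrap(plus(wrap(1), wrap(1)))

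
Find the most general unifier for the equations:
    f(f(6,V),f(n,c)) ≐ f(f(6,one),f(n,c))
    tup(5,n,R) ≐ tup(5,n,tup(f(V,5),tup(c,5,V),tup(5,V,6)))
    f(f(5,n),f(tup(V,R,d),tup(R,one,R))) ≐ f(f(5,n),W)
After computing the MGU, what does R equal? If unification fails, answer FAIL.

Decompose f/2: f(6,V) ≐ f(6,one),  f(n,c) ≐ f(n,c).
Decompose f/2: 6 ≐ 6,  V ≐ one.
Delete trivial equation 6 ≐ 6.
Bind V := one; substituting into the 2 remaining equations that mention V gives: tup(5,n,R) ≐ tup(5,n,tup(f(one,5),tup(c,5,one),tup(5,one,6))),  f(f(5,n),f(tup(one,R,d),tup(R,one,R))) ≐ f(f(5,n),W).
Delete trivial equation f(n,c) ≐ f(n,c).
Decompose tup/3: 5 ≐ 5,  n ≐ n,  R ≐ tup(f(one,5),tup(c,5,one),tup(5,one,6)).
Delete trivial equation 5 ≐ 5.
Delete trivial equation n ≐ n.
Bind R := tup(f(one,5),tup(c,5,one),tup(5,one,6)); substituting into the remaining equation gives: f(f(5,n),f(tup(one,tup(f(one,5),tup(c,5,one),tup(5,one,6)),d),tup(tup(f(one,5),tup(c,5,one),tup(5,one,6)),one,tup(f(one,5),tup(c,5,one),tup(5,one,6))))) ≐ f(f(5,n),W).
Decompose f/2: f(5,n) ≐ f(5,n),  f(tup(one,tup(f(one,5),tup(c,5,one),tup(5,one,6)),d),tup(tup(f(one,5),tup(c,5,one),tup(5,one,6)),one,tup(f(one,5),tup(c,5,one),tup(5,one,6)))) ≐ W.
Delete trivial equation f(5,n) ≐ f(5,n).
Bind W := f(tup(one,tup(f(one,5),tup(c,5,one),tup(5,one,6)),d),tup(tup(f(one,5),tup(c,5,one),tup(5,one,6)),one,tup(f(one,5),tup(c,5,one),tup(5,one,6)))).
MGU = { V := one, R := tup(f(one,5),tup(c,5,one),tup(5,one,6)), W := f(tup(one,tup(f(one,5),tup(c,5,one),tup(5,one,6)),d),tup(tup(f(one,5),tup(c,5,one),tup(5,one,6)),one,tup(f(one,5),tup(c,5,one),tup(5,one,6)))) }, so R := tup(f(one,5),tup(c,5,one),tup(5,one,6)).

tup(f(one,5),tup(c,5,one),tup(5,one,6))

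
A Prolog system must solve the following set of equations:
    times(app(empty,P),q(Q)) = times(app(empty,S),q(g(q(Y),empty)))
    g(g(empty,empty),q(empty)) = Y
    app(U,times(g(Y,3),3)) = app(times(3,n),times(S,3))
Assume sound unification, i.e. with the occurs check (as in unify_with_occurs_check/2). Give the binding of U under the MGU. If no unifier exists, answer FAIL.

Decompose times/2: app(empty,P) = app(empty,S),  q(Q) = q(g(q(Y),empty)).
Decompose app/2: empty = empty,  P = S.
Delete trivial equation empty = empty.
Bind P := S; no other remaining equation mentions P.
Decompose q/1: Q = g(q(Y),empty).
Bind Q := g(q(Y),empty); no other remaining equation mentions Q.
Bind Y := g(g(empty,empty),q(empty)); substituting into the remaining equation gives: app(U,times(g(g(g(empty,empty),q(empty)),3),3)) = app(times(3,n),times(S,3)). Substituting into the earlier binding gives Q := g(q(g(g(empty,empty),q(empty))),empty).
Decompose app/2: U = times(3,n),  times(g(g(g(empty,empty),q(empty)),3),3) = times(S,3).
Bind U := times(3,n); no other remaining equation mentions U.
Decompose times/2: g(g(g(empty,empty),q(empty)),3) = S,  3 = 3.
Bind S := g(g(g(empty,empty),q(empty)),3); no other remaining equation mentions S. Substituting into the earlier binding gives P := g(g(g(empty,empty),q(empty)),3).
Delete trivial equation 3 = 3.
MGU = { P = g(g(g(empty,empty),q(empty)),3), Q = g(q(g(g(empty,empty),q(empty))),empty), Y = g(g(empty,empty),q(empty)), U = times(3,n), S = g(g(g(empty,empty),q(empty)),3) }, so U = times(3,n).

times(3,n)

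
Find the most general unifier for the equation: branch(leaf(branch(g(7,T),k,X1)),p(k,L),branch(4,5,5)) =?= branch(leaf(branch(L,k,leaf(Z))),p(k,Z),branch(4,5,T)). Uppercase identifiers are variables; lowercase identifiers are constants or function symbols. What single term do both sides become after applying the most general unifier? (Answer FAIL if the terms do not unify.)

Decompose branch/3: leaf(branch(g(7,T),k,X1)) =?= leaf(branch(L,k,leaf(Z))),  p(k,L) =?= p(k,Z),  branch(4,5,5) =?= branch(4,5,T).
Decompose leaf/1: branch(g(7,T),k,X1) =?= branch(L,k,leaf(Z)).
Decompose branch/3: g(7,T) =?= L,  k =?= k,  X1 =?= leaf(Z).
Bind L := g(7,T); substituting into the one remaining equation that mentions L gives: p(k,g(7,T)) =?= p(k,Z).
Delete trivial equation k =?= k.
Bind X1 := leaf(Z); no other remaining equation mentions X1.
Decompose p/2: k =?= k,  g(7,T) =?= Z.
Delete trivial equation k =?= k.
Bind Z := g(7,T); no other remaining equation mentions Z. Substituting into the earlier binding gives X1 := leaf(g(7,T)).
Decompose branch/3: 4 =?= 4,  5 =?= 5,  5 =?= T.
Delete trivial equation 4 =?= 4.
Delete trivial equation 5 =?= 5.
Bind T := 5. Substituting into the earlier bindings gives L := g(7,5), X1 := leaf(g(7,5)), Z := g(7,5).
Applying the MGU to either side gives branch(leaf(branch(g(7,5),k,leaf(g(7,5)))),p(k,g(7,5)),branch(4,5,5)).

branch(leaf(branch(g(7,5),k,leaf(g(7,5)))),p(k,g(7,5)),branch(4,5,5))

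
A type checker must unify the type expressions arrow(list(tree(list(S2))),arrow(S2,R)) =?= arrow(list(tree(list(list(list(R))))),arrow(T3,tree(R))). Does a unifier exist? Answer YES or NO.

Decompose arrow/2: list(tree(list(S2))) =?= list(tree(list(list(list(R))))),  arrow(S2,R) =?= arrow(T3,tree(R)).
Decompose list/1: tree(list(S2)) =?= tree(list(list(list(R)))).
Decompose tree/1: list(S2) =?= list(list(list(R))).
Decompose list/1: S2 =?= list(list(R)).
Bind S2 := list(list(R)); substituting into the remaining equation gives: arrow(list(list(R)),R) =?= arrow(T3,tree(R)).
Decompose arrow/2: list(list(R)) =?= T3,  R =?= tree(R).
Bind T3 := list(list(R)); no other remaining equation mentions T3.
Occurs check fails: R occurs in tree(R); the equation R =?= tree(R) has no finite solution.

NO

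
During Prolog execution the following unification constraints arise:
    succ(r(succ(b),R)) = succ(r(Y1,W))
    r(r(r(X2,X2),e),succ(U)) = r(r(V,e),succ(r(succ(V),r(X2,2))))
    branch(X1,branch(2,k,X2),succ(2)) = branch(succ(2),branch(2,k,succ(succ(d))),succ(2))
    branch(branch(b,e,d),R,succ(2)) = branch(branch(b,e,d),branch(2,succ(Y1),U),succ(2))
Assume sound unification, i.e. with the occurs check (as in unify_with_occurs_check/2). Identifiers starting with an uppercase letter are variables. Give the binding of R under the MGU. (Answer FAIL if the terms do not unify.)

branch(2,succ(succ(b)),r(succ(r(succ(succ(d)),succ(succ(d)))),r(succ(succ(d)),2)))

Decompose succ/1: r(succ(b),R) = r(Y1,W).
Decompose r/2: succ(b) = Y1,  R = W.
Bind Y1 := succ(b); substituting into the one remaining equation that mentions Y1 gives: branch(branch(b,e,d),R,succ(2)) = branch(branch(b,e,d),branch(2,succ(succ(b)),U),succ(2)).
Bind R := W; substituting into the one remaining equation that mentions R gives: branch(branch(b,e,d),W,succ(2)) = branch(branch(b,e,d),branch(2,succ(succ(b)),U),succ(2)).
Decompose r/2: r(r(X2,X2),e) = r(V,e),  succ(U) = succ(r(succ(V),r(X2,2))).
Decompose r/2: r(X2,X2) = V,  e = e.
Bind V := r(X2,X2); substituting into the one remaining equation that mentions V gives: succ(U) = succ(r(succ(r(X2,X2)),r(X2,2))).
Delete trivial equation e = e.
Decompose succ/1: U = r(succ(r(X2,X2)),r(X2,2)).
Bind U := r(succ(r(X2,X2)),r(X2,2)); substituting into the one remaining equation that mentions U gives: branch(branch(b,e,d),W,succ(2)) = branch(branch(b,e,d),branch(2,succ(succ(b)),r(succ(r(X2,X2)),r(X2,2))),succ(2)).
Decompose branch/3: X1 = succ(2),  branch(2,k,X2) = branch(2,k,succ(succ(d))),  succ(2) = succ(2).
Bind X1 := succ(2); no other remaining equation mentions X1.
Decompose branch/3: 2 = 2,  k = k,  X2 = succ(succ(d)).
Delete trivial equation 2 = 2.
Delete trivial equation k = k.
Bind X2 := succ(succ(d)); substituting into the one remaining equation that mentions X2 gives: branch(branch(b,e,d),W,succ(2)) = branch(branch(b,e,d),branch(2,succ(succ(b)),r(succ(r(succ(succ(d)),succ(succ(d)))),r(succ(succ(d)),2))),succ(2)). Substituting into the earlier bindings gives V := r(succ(succ(d)),succ(succ(d))), U := r(succ(r(succ(succ(d)),succ(succ(d)))),r(succ(succ(d)),2)).
Delete trivial equation succ(2) = succ(2).
Decompose branch/3: branch(b,e,d) = branch(b,e,d),  W = branch(2,succ(succ(b)),r(succ(r(succ(succ(d)),succ(succ(d)))),r(succ(succ(d)),2))),  succ(2) = succ(2).
Delete trivial equation branch(b,e,d) = branch(b,e,d).
Bind W := branch(2,succ(succ(b)),r(succ(r(succ(succ(d)),succ(succ(d)))),r(succ(succ(d)),2))); no other remaining equation mentions W. Substituting into the earlier binding gives R := branch(2,succ(succ(b)),r(succ(r(succ(succ(d)),succ(succ(d)))),r(succ(succ(d)),2))).
Delete trivial equation succ(2) = succ(2).
MGU = { Y1 ↦ succ(b), R ↦ branch(2,succ(succ(b)),r(succ(r(succ(succ(d)),succ(succ(d)))),r(succ(succ(d)),2))), V ↦ r(succ(succ(d)),succ(succ(d))), U ↦ r(succ(r(succ(succ(d)),succ(succ(d)))),r(succ(succ(d)),2)), X1 ↦ succ(2), X2 ↦ succ(succ(d)), W ↦ branch(2,succ(succ(b)),r(succ(r(succ(succ(d)),succ(succ(d)))),r(succ(succ(d)),2))) }, so R ↦ branch(2,succ(succ(b)),r(succ(r(succ(succ(d)),succ(succ(d)))),r(succ(succ(d)),2))).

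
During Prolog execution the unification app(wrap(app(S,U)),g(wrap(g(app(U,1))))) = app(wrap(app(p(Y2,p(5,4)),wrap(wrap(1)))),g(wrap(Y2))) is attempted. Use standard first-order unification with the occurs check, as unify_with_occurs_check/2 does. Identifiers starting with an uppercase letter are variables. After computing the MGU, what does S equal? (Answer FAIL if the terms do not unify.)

Decompose app/2: wrap(app(S,U)) = wrap(app(p(Y2,p(5,4)),wrap(wrap(1)))),  g(wrap(g(app(U,1)))) = g(wrap(Y2)).
Decompose wrap/1: app(S,U) = app(p(Y2,p(5,4)),wrap(wrap(1))).
Decompose app/2: S = p(Y2,p(5,4)),  U = wrap(wrap(1)).
Bind S := p(Y2,p(5,4)); no other remaining equation mentions S.
Bind U := wrap(wrap(1)); substituting into the remaining equation gives: g(wrap(g(app(wrap(wrap(1)),1)))) = g(wrap(Y2)).
Decompose g/1: wrap(g(app(wrap(wrap(1)),1))) = wrap(Y2).
Decompose wrap/1: g(app(wrap(wrap(1)),1)) = Y2.
Bind Y2 := g(app(wrap(wrap(1)),1)). Substituting into the earlier binding gives S := p(g(app(wrap(wrap(1)),1)),p(5,4)).
MGU = { S -> p(g(app(wrap(wrap(1)),1)),p(5,4)), U -> wrap(wrap(1)), Y2 -> g(app(wrap(wrap(1)),1)) }, so S -> p(g(app(wrap(wrap(1)),1)),p(5,4)).

p(g(app(wrap(wrap(1)),1)),p(5,4))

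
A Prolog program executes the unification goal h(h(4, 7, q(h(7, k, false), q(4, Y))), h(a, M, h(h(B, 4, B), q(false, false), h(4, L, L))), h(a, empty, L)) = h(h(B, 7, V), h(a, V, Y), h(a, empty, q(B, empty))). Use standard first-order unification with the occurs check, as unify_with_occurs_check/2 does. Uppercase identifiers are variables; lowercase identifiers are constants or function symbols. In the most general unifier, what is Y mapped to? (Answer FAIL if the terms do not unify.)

h(h(4, 4, 4), q(false, false), h(4, q(4, empty), q(4, empty)))

Decompose h/3: h(4, 7, q(h(7, k, false), q(4, Y))) = h(B, 7, V),  h(a, M, h(h(B, 4, B), q(false, false), h(4, L, L))) = h(a, V, Y),  h(a, empty, L) = h(a, empty, q(B, empty)).
Decompose h/3: 4 = B,  7 = 7,  q(h(7, k, false), q(4, Y)) = V.
Bind B := 4; substituting into the 2 remaining equations that mention B gives: h(a, M, h(h(4, 4, 4), q(false, false), h(4, L, L))) = h(a, V, Y),  h(a, empty, L) = h(a, empty, q(4, empty)).
Delete trivial equation 7 = 7.
Bind V := q(h(7, k, false), q(4, Y)); substituting into the one remaining equation that mentions V gives: h(a, M, h(h(4, 4, 4), q(false, false), h(4, L, L))) = h(a, q(h(7, k, false), q(4, Y)), Y).
Decompose h/3: a = a,  M = q(h(7, k, false), q(4, Y)),  h(h(4, 4, 4), q(false, false), h(4, L, L)) = Y.
Delete trivial equation a = a.
Bind M := q(h(7, k, false), q(4, Y)); no other remaining equation mentions M.
Bind Y := h(h(4, 4, 4), q(false, false), h(4, L, L)); no other remaining equation mentions Y. Substituting into the earlier bindings gives V := q(h(7, k, false), q(4, h(h(4, 4, 4), q(false, false), h(4, L, L)))), M := q(h(7, k, false), q(4, h(h(4, 4, 4), q(false, false), h(4, L, L)))).
Decompose h/3: a = a,  empty = empty,  L = q(4, empty).
Delete trivial equation a = a.
Delete trivial equation empty = empty.
Bind L := q(4, empty). Substituting into the earlier bindings gives V := q(h(7, k, false), q(4, h(h(4, 4, 4), q(false, false), h(4, q(4, empty), q(4, empty))))), M := q(h(7, k, false), q(4, h(h(4, 4, 4), q(false, false), h(4, q(4, empty), q(4, empty))))), Y := h(h(4, 4, 4), q(false, false), h(4, q(4, empty), q(4, empty))).
MGU = { B -> 4, V -> q(h(7, k, false), q(4, h(h(4, 4, 4), q(false, false), h(4, q(4, empty), q(4, empty))))), M -> q(h(7, k, false), q(4, h(h(4, 4, 4), q(false, false), h(4, q(4, empty), q(4, empty))))), Y -> h(h(4, 4, 4), q(false, false), h(4, q(4, empty), q(4, empty))), L -> q(4, empty) }, so Y -> h(h(4, 4, 4), q(false, false), h(4, q(4, empty), q(4, empty))).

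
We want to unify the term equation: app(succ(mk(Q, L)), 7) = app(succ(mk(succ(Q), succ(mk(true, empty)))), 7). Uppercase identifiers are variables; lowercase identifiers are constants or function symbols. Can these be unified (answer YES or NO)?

NO

Decompose app/2: succ(mk(Q, L)) = succ(mk(succ(Q), succ(mk(true, empty)))),  7 = 7.
Decompose succ/1: mk(Q, L) = mk(succ(Q), succ(mk(true, empty))).
Decompose mk/2: Q = succ(Q),  L = succ(mk(true, empty)).
Occurs check fails: Q occurs in succ(Q); the equation Q = succ(Q) has no finite solution.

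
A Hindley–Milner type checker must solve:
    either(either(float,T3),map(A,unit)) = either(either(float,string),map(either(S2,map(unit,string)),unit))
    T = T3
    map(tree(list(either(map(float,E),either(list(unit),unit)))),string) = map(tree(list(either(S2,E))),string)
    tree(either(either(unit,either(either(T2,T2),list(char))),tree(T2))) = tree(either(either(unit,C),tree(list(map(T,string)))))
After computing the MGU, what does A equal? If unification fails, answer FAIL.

Decompose either/2: either(float,T3) = either(float,string),  map(A,unit) = map(either(S2,map(unit,string)),unit).
Decompose either/2: float = float,  T3 = string.
Delete trivial equation float = float.
Bind T3 := string; substituting into the one remaining equation that mentions T3 gives: T = string.
Decompose map/2: A = either(S2,map(unit,string)),  unit = unit.
Bind A := either(S2,map(unit,string)); no other remaining equation mentions A.
Delete trivial equation unit = unit.
Bind T := string; substituting into the one remaining equation that mentions T gives: tree(either(either(unit,either(either(T2,T2),list(char))),tree(T2))) = tree(either(either(unit,C),tree(list(map(string,string))))).
Decompose map/2: tree(list(either(map(float,E),either(list(unit),unit)))) = tree(list(either(S2,E))),  string = string.
Decompose tree/1: list(either(map(float,E),either(list(unit),unit))) = list(either(S2,E)).
Decompose list/1: either(map(float,E),either(list(unit),unit)) = either(S2,E).
Decompose either/2: map(float,E) = S2,  either(list(unit),unit) = E.
Bind S2 := map(float,E); no other remaining equation mentions S2. Substituting into the earlier binding gives A := either(map(float,E),map(unit,string)).
Bind E := either(list(unit),unit); no other remaining equation mentions E. Substituting into the earlier bindings gives A := either(map(float,either(list(unit),unit)),map(unit,string)), S2 := map(float,either(list(unit),unit)).
Delete trivial equation string = string.
Decompose tree/1: either(either(unit,either(either(T2,T2),list(char))),tree(T2)) = either(either(unit,C),tree(list(map(string,string)))).
Decompose either/2: either(unit,either(either(T2,T2),list(char))) = either(unit,C),  tree(T2) = tree(list(map(string,string))).
Decompose either/2: unit = unit,  either(either(T2,T2),list(char)) = C.
Delete trivial equation unit = unit.
Bind C := either(either(T2,T2),list(char)); no other remaining equation mentions C.
Decompose tree/1: T2 = list(map(string,string)).
Bind T2 := list(map(string,string)). Substituting into the earlier binding gives C := either(either(list(map(string,string)),list(map(string,string))),list(char)).
MGU = { T3 -> string, A -> either(map(float,either(list(unit),unit)),map(unit,string)), T -> string, S2 -> map(float,either(list(unit),unit)), E -> either(list(unit),unit), C -> either(either(list(map(string,string)),list(map(string,string))),list(char)), T2 -> list(map(string,string)) }, so A -> either(map(float,either(list(unit),unit)),map(unit,string)).

either(map(float,either(list(unit),unit)),map(unit,string))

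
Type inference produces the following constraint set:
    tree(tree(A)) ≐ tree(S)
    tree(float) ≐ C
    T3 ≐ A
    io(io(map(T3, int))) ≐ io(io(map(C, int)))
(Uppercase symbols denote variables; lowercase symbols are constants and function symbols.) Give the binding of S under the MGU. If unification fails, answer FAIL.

tree(tree(float))

Decompose tree/1: tree(A) ≐ S.
Bind S := tree(A); no other remaining equation mentions S.
Bind C := tree(float); substituting into the one remaining equation that mentions C gives: io(io(map(T3, int))) ≐ io(io(map(tree(float), int))).
Bind T3 := A; substituting into the remaining equation gives: io(io(map(A, int))) ≐ io(io(map(tree(float), int))).
Decompose io/1: io(map(A, int)) ≐ io(map(tree(float), int)).
Decompose io/1: map(A, int) ≐ map(tree(float), int).
Decompose map/2: A ≐ tree(float),  int ≐ int.
Bind A := tree(float); no other remaining equation mentions A. Substituting into the earlier bindings gives S := tree(tree(float)), T3 := tree(float).
Delete trivial equation int ≐ int.
MGU = { S ↦ tree(tree(float)), C ↦ tree(float), T3 ↦ tree(float), A ↦ tree(float) }, so S ↦ tree(tree(float)).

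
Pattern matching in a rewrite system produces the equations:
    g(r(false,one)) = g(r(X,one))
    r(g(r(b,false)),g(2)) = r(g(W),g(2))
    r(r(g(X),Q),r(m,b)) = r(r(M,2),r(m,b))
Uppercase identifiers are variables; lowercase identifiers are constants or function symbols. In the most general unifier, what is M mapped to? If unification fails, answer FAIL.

Decompose g/1: r(false,one) = r(X,one).
Decompose r/2: false = X,  one = one.
Bind X := false; substituting into the one remaining equation that mentions X gives: r(r(g(false),Q),r(m,b)) = r(r(M,2),r(m,b)).
Delete trivial equation one = one.
Decompose r/2: g(r(b,false)) = g(W),  g(2) = g(2).
Decompose g/1: r(b,false) = W.
Bind W := r(b,false); no other remaining equation mentions W.
Delete trivial equation g(2) = g(2).
Decompose r/2: r(g(false),Q) = r(M,2),  r(m,b) = r(m,b).
Decompose r/2: g(false) = M,  Q = 2.
Bind M := g(false); no other remaining equation mentions M.
Bind Q := 2; no other remaining equation mentions Q.
Delete trivial equation r(m,b) = r(m,b).
MGU = { X -> false, W -> r(b,false), M -> g(false), Q -> 2 }, so M -> g(false).

g(false)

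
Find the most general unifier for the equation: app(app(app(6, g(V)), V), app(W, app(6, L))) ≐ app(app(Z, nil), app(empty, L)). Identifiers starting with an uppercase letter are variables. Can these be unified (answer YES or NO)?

NO

Decompose app/2: app(app(6, g(V)), V) ≐ app(Z, nil),  app(W, app(6, L)) ≐ app(empty, L).
Decompose app/2: app(6, g(V)) ≐ Z,  V ≐ nil.
Bind Z := app(6, g(V)); no other remaining equation mentions Z.
Bind V := nil; no other remaining equation mentions V. Substituting into the earlier binding gives Z := app(6, g(nil)).
Decompose app/2: W ≐ empty,  app(6, L) ≐ L.
Bind W := empty; no other remaining equation mentions W.
Occurs check fails: L occurs in app(6, L); the equation L ≐ app(6, L) has no finite solution.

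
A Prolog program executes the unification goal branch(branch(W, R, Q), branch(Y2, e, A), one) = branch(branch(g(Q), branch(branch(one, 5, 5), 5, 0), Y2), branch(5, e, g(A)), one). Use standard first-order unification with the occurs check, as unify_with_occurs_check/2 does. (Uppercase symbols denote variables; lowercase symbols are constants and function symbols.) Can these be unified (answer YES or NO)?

NO

Decompose branch/3: branch(W, R, Q) = branch(g(Q), branch(branch(one, 5, 5), 5, 0), Y2),  branch(Y2, e, A) = branch(5, e, g(A)),  one = one.
Decompose branch/3: W = g(Q),  R = branch(branch(one, 5, 5), 5, 0),  Q = Y2.
Bind W := g(Q); no other remaining equation mentions W.
Bind R := branch(branch(one, 5, 5), 5, 0); no other remaining equation mentions R.
Bind Q := Y2; no other remaining equation mentions Q. Substituting into the earlier binding gives W := g(Y2).
Decompose branch/3: Y2 = 5,  e = e,  A = g(A).
Bind Y2 := 5; no other remaining equation mentions Y2. Substituting into the earlier bindings gives W := g(5), Q := 5.
Delete trivial equation e = e.
Occurs check fails: A occurs in g(A); the equation A = g(A) has no finite solution.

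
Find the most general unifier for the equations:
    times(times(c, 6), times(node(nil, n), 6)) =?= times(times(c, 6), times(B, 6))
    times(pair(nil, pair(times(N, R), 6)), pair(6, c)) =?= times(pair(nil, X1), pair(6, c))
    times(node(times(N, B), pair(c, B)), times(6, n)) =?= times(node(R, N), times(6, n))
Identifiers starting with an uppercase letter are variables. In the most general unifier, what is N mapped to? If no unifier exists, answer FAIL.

Decompose times/2: times(c, 6) =?= times(c, 6),  times(node(nil, n), 6) =?= times(B, 6).
Delete trivial equation times(c, 6) =?= times(c, 6).
Decompose times/2: node(nil, n) =?= B,  6 =?= 6.
Bind B := node(nil, n); substituting into the one remaining equation that mentions B gives: times(node(times(N, node(nil, n)), pair(c, node(nil, n))), times(6, n)) =?= times(node(R, N), times(6, n)).
Delete trivial equation 6 =?= 6.
Decompose times/2: pair(nil, pair(times(N, R), 6)) =?= pair(nil, X1),  pair(6, c) =?= pair(6, c).
Decompose pair/2: nil =?= nil,  pair(times(N, R), 6) =?= X1.
Delete trivial equation nil =?= nil.
Bind X1 := pair(times(N, R), 6); no other remaining equation mentions X1.
Delete trivial equation pair(6, c) =?= pair(6, c).
Decompose times/2: node(times(N, node(nil, n)), pair(c, node(nil, n))) =?= node(R, N),  times(6, n) =?= times(6, n).
Decompose node/2: times(N, node(nil, n)) =?= R,  pair(c, node(nil, n)) =?= N.
Bind R := times(N, node(nil, n)); no other remaining equation mentions R. Substituting into the earlier binding gives X1 := pair(times(N, times(N, node(nil, n))), 6).
Bind N := pair(c, node(nil, n)); no other remaining equation mentions N. Substituting into the earlier bindings gives X1 := pair(times(pair(c, node(nil, n)), times(pair(c, node(nil, n)), node(nil, n))), 6), R := times(pair(c, node(nil, n)), node(nil, n)).
Delete trivial equation times(6, n) =?= times(6, n).
MGU = { B := node(nil, n), X1 := pair(times(pair(c, node(nil, n)), times(pair(c, node(nil, n)), node(nil, n))), 6), R := times(pair(c, node(nil, n)), node(nil, n)), N := pair(c, node(nil, n)) }, so N := pair(c, node(nil, n)).

pair(c, node(nil, n))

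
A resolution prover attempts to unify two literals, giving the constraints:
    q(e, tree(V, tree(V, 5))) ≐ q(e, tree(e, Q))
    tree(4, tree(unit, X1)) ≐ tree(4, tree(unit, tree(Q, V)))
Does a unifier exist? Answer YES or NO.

YES

Decompose q/2: e ≐ e,  tree(V, tree(V, 5)) ≐ tree(e, Q).
Delete trivial equation e ≐ e.
Decompose tree/2: V ≐ e,  tree(V, 5) ≐ Q.
Bind V := e; substituting into the remaining equations gives: tree(e, 5) ≐ Q,  tree(4, tree(unit, X1)) ≐ tree(4, tree(unit, tree(Q, e))).
Bind Q := tree(e, 5); substituting into the remaining equation gives: tree(4, tree(unit, X1)) ≐ tree(4, tree(unit, tree(tree(e, 5), e))).
Decompose tree/2: 4 ≐ 4,  tree(unit, X1) ≐ tree(unit, tree(tree(e, 5), e)).
Delete trivial equation 4 ≐ 4.
Decompose tree/2: unit ≐ unit,  X1 ≐ tree(tree(e, 5), e).
Delete trivial equation unit ≐ unit.
Bind X1 := tree(tree(e, 5), e).
No equations remain and no clash or occurs-check failure arose, so a unifier exists.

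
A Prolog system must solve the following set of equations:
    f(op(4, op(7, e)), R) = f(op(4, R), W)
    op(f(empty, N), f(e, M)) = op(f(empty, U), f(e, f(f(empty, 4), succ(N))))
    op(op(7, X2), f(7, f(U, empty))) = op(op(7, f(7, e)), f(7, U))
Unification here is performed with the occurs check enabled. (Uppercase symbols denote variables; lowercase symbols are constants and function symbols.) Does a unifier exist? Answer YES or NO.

Decompose f/2: op(4, op(7, e)) = op(4, R),  R = W.
Decompose op/2: 4 = 4,  op(7, e) = R.
Delete trivial equation 4 = 4.
Bind R := op(7, e); substituting into the one remaining equation that mentions R gives: op(7, e) = W.
Bind W := op(7, e); no other remaining equation mentions W.
Decompose op/2: f(empty, N) = f(empty, U),  f(e, M) = f(e, f(f(empty, 4), succ(N))).
Decompose f/2: empty = empty,  N = U.
Delete trivial equation empty = empty.
Bind N := U; substituting into the one remaining equation that mentions N gives: f(e, M) = f(e, f(f(empty, 4), succ(U))).
Decompose f/2: e = e,  M = f(f(empty, 4), succ(U)).
Delete trivial equation e = e.
Bind M := f(f(empty, 4), succ(U)); no other remaining equation mentions M.
Decompose op/2: op(7, X2) = op(7, f(7, e)),  f(7, f(U, empty)) = f(7, U).
Decompose op/2: 7 = 7,  X2 = f(7, e).
Delete trivial equation 7 = 7.
Bind X2 := f(7, e); no other remaining equation mentions X2.
Decompose f/2: 7 = 7,  f(U, empty) = U.
Delete trivial equation 7 = 7.
Occurs check fails: U occurs in f(U, empty); the equation U = f(U, empty) has no finite solution.

NO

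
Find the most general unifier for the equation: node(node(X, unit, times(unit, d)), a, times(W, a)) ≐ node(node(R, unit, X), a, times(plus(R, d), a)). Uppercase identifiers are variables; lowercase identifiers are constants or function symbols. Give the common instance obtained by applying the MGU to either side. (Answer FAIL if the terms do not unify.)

node(node(times(unit, d), unit, times(unit, d)), a, times(plus(times(unit, d), d), a))

Decompose node/3: node(X, unit, times(unit, d)) ≐ node(R, unit, X),  a ≐ a,  times(W, a) ≐ times(plus(R, d), a).
Decompose node/3: X ≐ R,  unit ≐ unit,  times(unit, d) ≐ X.
Bind X := R; substituting into the one remaining equation that mentions X gives: times(unit, d) ≐ R.
Delete trivial equation unit ≐ unit.
Bind R := times(unit, d); substituting into the one remaining equation that mentions R gives: times(W, a) ≐ times(plus(times(unit, d), d), a). Substituting into the earlier binding gives X := times(unit, d).
Delete trivial equation a ≐ a.
Decompose times/2: W ≐ plus(times(unit, d), d),  a ≐ a.
Bind W := plus(times(unit, d), d); no other remaining equation mentions W.
Delete trivial equation a ≐ a.
Applying the MGU to either side gives node(node(times(unit, d), unit, times(unit, d)), a, times(plus(times(unit, d), d), a)).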